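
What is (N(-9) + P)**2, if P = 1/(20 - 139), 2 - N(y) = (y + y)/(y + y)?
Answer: 13924/14161 ≈ 0.98326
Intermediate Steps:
N(y) = 1 (N(y) = 2 - (y + y)/(y + y) = 2 - 2*y/(2*y) = 2 - 2*y*1/(2*y) = 2 - 1*1 = 2 - 1 = 1)
P = -1/119 (P = 1/(-119) = -1/119 ≈ -0.0084034)
(N(-9) + P)**2 = (1 - 1/119)**2 = (118/119)**2 = 13924/14161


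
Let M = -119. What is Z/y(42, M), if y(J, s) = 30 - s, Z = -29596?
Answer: -29596/149 ≈ -198.63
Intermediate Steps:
Z/y(42, M) = -29596/(30 - 1*(-119)) = -29596/(30 + 119) = -29596/149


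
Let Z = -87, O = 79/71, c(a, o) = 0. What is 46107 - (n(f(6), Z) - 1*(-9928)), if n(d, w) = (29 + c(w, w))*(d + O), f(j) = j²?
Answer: 2492294/71 ≈ 35103.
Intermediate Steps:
O = 79/71 (O = 79*(1/71) = 79/71 ≈ 1.1127)
n(d, w) = 2291/71 + 29*d (n(d, w) = (29 + 0)*(d + 79/71) = 29*(79/71 + d) = 2291/71 + 29*d)
46107 - (n(f(6), Z) - 1*(-9928)) = 46107 - ((2291/71 + 29*6²) - 1*(-9928)) = 46107 - ((2291/71 + 29*36) + 9928) = 46107 - ((2291/71 + 1044) + 9928) = 46107 - (76415/71 + 9928) = 46107 - 1*781303/71 = 46107 - 781303/71 = 2492294/71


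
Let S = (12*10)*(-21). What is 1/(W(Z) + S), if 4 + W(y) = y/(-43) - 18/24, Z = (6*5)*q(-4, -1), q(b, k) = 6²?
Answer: -172/438577 ≈ -0.00039218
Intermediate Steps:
q(b, k) = 36
Z = 1080 (Z = (6*5)*36 = 30*36 = 1080)
S = -2520 (S = 120*(-21) = -2520)
W(y) = -19/4 - y/43 (W(y) = -4 + (y/(-43) - 18/24) = -4 + (y*(-1/43) - 18*1/24) = -4 + (-y/43 - ¾) = -4 + (-¾ - y/43) = -19/4 - y/43)
1/(W(Z) + S) = 1/((-19/4 - 1/43*1080) - 2520) = 1/((-19/4 - 1080/43) - 2520) = 1/(-5137/172 - 2520) = 1/(-438577/172) = -172/438577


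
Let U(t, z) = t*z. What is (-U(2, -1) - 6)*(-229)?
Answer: 916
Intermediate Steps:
(-U(2, -1) - 6)*(-229) = (-2*(-1) - 6)*(-229) = (-1*(-2) - 6)*(-229) = (2 - 6)*(-229) = -4*(-229) = 916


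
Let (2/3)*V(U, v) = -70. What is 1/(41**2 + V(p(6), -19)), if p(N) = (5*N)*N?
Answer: 1/1576 ≈ 0.00063452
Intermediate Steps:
p(N) = 5*N**2
V(U, v) = -105 (V(U, v) = (3/2)*(-70) = -105)
1/(41**2 + V(p(6), -19)) = 1/(41**2 - 105) = 1/(1681 - 105) = 1/1576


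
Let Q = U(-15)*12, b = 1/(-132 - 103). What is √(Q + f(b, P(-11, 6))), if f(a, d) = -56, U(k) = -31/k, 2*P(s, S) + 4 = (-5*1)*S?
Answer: 2*I*√195/5 ≈ 5.5857*I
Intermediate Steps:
P(s, S) = -2 - 5*S/2 (P(s, S) = -2 + ((-5*1)*S)/2 = -2 + (-5*S)/2 = -2 - 5*S/2)
b = -1/235 (b = 1/(-235) = -1/235 ≈ -0.0042553)
Q = 124/5 (Q = -31/(-15)*12 = -31*(-1/15)*12 = (31/15)*12 = 124/5 ≈ 24.800)
√(Q + f(b, P(-11, 6))) = √(124/5 - 56) = √(-156/5) = 2*I*√195/5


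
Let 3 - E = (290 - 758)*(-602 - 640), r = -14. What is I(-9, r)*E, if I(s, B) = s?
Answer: 5231277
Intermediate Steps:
E = -581253 (E = 3 - (290 - 758)*(-602 - 640) = 3 - (-468)*(-1242) = 3 - 1*581256 = 3 - 581256 = -581253)
I(-9, r)*E = -9*(-581253) = 5231277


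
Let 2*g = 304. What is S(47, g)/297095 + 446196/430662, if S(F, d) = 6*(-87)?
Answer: 22056299176/21324587815 ≈ 1.0343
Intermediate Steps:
g = 152 (g = (½)*304 = 152)
S(F, d) = -522
S(47, g)/297095 + 446196/430662 = -522/297095 + 446196/430662 = -522*1/297095 + 446196*(1/430662) = -522/297095 + 74366/71777 = 22056299176/21324587815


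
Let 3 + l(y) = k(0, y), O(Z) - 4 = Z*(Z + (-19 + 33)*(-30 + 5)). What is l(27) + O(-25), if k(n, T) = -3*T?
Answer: 9295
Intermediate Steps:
O(Z) = 4 + Z*(-350 + Z) (O(Z) = 4 + Z*(Z + (-19 + 33)*(-30 + 5)) = 4 + Z*(Z + 14*(-25)) = 4 + Z*(Z - 350) = 4 + Z*(-350 + Z))
l(y) = -3 - 3*y
l(27) + O(-25) = (-3 - 3*27) + (4 + (-25)² - 350*(-25)) = (-3 - 81) + (4 + 625 + 8750) = -84 + 9379 = 9295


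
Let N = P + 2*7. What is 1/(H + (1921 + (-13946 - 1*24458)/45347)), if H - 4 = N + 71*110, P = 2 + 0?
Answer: 45347/442140193 ≈ 0.00010256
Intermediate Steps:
P = 2
N = 16 (N = 2 + 2*7 = 2 + 14 = 16)
H = 7830 (H = 4 + (16 + 71*110) = 4 + (16 + 7810) = 4 + 7826 = 7830)
1/(H + (1921 + (-13946 - 1*24458)/45347)) = 1/(7830 + (1921 + (-13946 - 1*24458)/45347)) = 1/(7830 + (1921 + (-13946 - 24458)*(1/45347))) = 1/(7830 + (1921 - 38404*1/45347)) = 1/(7830 + (1921 - 38404/45347)) = 1/(7830 + 87073183/45347) = 1/(442140193/45347) = 45347/442140193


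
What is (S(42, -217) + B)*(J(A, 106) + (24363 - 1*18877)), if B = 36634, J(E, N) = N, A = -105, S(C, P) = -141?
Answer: 204068856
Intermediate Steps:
(S(42, -217) + B)*(J(A, 106) + (24363 - 1*18877)) = (-141 + 36634)*(106 + (24363 - 1*18877)) = 36493*(106 + (24363 - 18877)) = 36493*(106 + 5486) = 36493*5592 = 204068856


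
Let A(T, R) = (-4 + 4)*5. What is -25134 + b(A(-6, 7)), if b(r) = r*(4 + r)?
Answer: -25134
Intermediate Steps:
A(T, R) = 0 (A(T, R) = 0*5 = 0)
-25134 + b(A(-6, 7)) = -25134 + 0*(4 + 0) = -25134 + 0*4 = -25134 + 0 = -25134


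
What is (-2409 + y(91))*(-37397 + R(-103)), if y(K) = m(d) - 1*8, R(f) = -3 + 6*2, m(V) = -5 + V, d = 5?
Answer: 90366796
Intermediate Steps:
R(f) = 9 (R(f) = -3 + 12 = 9)
y(K) = -8 (y(K) = (-5 + 5) - 1*8 = 0 - 8 = -8)
(-2409 + y(91))*(-37397 + R(-103)) = (-2409 - 8)*(-37397 + 9) = -2417*(-37388) = 90366796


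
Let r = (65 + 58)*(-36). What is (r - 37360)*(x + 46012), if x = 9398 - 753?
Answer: -2284006716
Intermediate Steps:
x = 8645
r = -4428 (r = 123*(-36) = -4428)
(r - 37360)*(x + 46012) = (-4428 - 37360)*(8645 + 46012) = -41788*54657 = -2284006716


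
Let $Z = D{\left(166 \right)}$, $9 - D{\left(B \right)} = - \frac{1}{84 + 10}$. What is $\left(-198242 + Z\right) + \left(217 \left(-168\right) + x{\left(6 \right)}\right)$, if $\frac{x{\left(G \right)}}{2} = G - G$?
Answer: $- \frac{22060765}{94} \approx -2.3469 \cdot 10^{5}$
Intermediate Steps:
$x{\left(G \right)} = 0$ ($x{\left(G \right)} = 2 \left(G - G\right) = 2 \cdot 0 = 0$)
$D{\left(B \right)} = \frac{847}{94}$ ($D{\left(B \right)} = 9 - - \frac{1}{84 + 10} = 9 - - \frac{1}{94} = 9 + \frac{1}{94} = \frac{847}{94}$)
$Z = \frac{847}{94} \approx 9.0106$
$\left(-198242 + Z\right) + \left(217 \left(-168\right) + x{\left(6 \right)}\right) = \left(-198242 + \frac{847}{94}\right) + \left(217 \left(-168\right) + 0\right) = - \frac{18633901}{94} + \left(-36456 + 0\right) = - \frac{18633901}{94} - 36456 = - \frac{22060765}{94}$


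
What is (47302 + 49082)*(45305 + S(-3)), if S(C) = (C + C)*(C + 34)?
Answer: 4348749696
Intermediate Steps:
S(C) = 2*C*(34 + C) (S(C) = (2*C)*(34 + C) = 2*C*(34 + C))
(47302 + 49082)*(45305 + S(-3)) = (47302 + 49082)*(45305 + 2*(-3)*(34 - 3)) = 96384*(45305 + 2*(-3)*31) = 96384*(45305 - 186) = 96384*45119 = 4348749696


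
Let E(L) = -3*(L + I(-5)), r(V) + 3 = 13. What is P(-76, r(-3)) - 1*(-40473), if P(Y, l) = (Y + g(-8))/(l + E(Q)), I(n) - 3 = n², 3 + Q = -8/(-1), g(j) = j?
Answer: 3602181/89 ≈ 40474.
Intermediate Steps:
Q = 5 (Q = -3 - 8/(-1) = -3 - 8*(-1) = -3 + 8 = 5)
I(n) = 3 + n²
r(V) = 10 (r(V) = -3 + 13 = 10)
E(L) = -84 - 3*L (E(L) = -3*(L + (3 + (-5)²)) = -3*(L + (3 + 25)) = -3*(L + 28) = -3*(28 + L) = -84 - 3*L)
P(Y, l) = (-8 + Y)/(-99 + l) (P(Y, l) = (Y - 8)/(l + (-84 - 3*5)) = (-8 + Y)/(l + (-84 - 15)) = (-8 + Y)/(l - 99) = (-8 + Y)/(-99 + l))
P(-76, r(-3)) - 1*(-40473) = (8 - 1*(-76))/(99 - 1*10) - 1*(-40473) = (8 + 76)/(99 - 10) + 40473 = 84/89 + 40473 = 3602181/89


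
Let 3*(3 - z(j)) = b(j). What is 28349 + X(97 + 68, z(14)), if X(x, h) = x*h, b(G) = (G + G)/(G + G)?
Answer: 28789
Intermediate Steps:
b(G) = 1 (b(G) = (2*G)/((2*G)) = (2*G)*(1/(2*G)) = 1)
z(j) = 8/3 (z(j) = 3 - 1/3*1 = 3 - 1/3 = 8/3)
X(x, h) = h*x
28349 + X(97 + 68, z(14)) = 28349 + 8*(97 + 68)/3 = 28349 + (8/3)*165 = 28349 + 440 = 28789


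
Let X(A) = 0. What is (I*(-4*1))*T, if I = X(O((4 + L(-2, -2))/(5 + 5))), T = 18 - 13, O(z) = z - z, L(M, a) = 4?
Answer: 0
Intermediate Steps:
O(z) = 0
T = 5
I = 0
(I*(-4*1))*T = (0*(-4*1))*5 = (0*(-4))*5 = 0*5 = 0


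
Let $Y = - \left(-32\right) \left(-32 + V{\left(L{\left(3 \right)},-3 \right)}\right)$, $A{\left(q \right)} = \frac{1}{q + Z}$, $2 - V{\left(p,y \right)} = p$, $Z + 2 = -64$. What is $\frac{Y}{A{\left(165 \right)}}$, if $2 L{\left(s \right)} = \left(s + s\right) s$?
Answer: $-123552$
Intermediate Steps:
$Z = -66$ ($Z = -2 - 64 = -66$)
$L{\left(s \right)} = s^{2}$ ($L{\left(s \right)} = \frac{\left(s + s\right) s}{2} = \frac{2 s s}{2} = \frac{2 s^{2}}{2} = s^{2}$)
$V{\left(p,y \right)} = 2 - p$
$A{\left(q \right)} = \frac{1}{-66 + q}$ ($A{\left(q \right)} = \frac{1}{q - 66} = \frac{1}{-66 + q}$)
$Y = -1248$ ($Y = - \left(-32\right) \left(-32 + \left(2 - 3^{2}\right)\right) = - \left(-32\right) \left(-32 + \left(2 - 9\right)\right) = - \left(-32\right) \left(-32 - 7\right) = - \left(-32\right) \left(-39\right) = \left(-1\right) 1248 = -1248$)
$\frac{Y}{A{\left(165 \right)}} = - \frac{1248}{\frac{1}{-66 + 165}} = - \frac{1248}{\frac{1}{99}} = - 1248 \frac{1}{\frac{1}{99}} = \left(-1248\right) 99 = -123552$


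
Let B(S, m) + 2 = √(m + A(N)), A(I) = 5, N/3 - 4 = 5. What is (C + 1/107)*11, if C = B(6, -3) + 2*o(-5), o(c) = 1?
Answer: 11/107 + 11*√2 ≈ 15.659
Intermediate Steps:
N = 27 (N = 12 + 3*5 = 12 + 15 = 27)
B(S, m) = -2 + √(5 + m) (B(S, m) = -2 + √(m + 5) = -2 + √(5 + m))
C = √2 (C = (-2 + √(5 - 3)) + 2*1 = (-2 + √2) + 2 = √2 ≈ 1.4142)
(C + 1/107)*11 = (√2 + 1/107)*11 = (1/107 + √2)*11 = 11/107 + 11*√2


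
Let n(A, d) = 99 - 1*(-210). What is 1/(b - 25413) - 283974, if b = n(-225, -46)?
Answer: -7128883297/25104 ≈ -2.8397e+5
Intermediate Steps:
n(A, d) = 309 (n(A, d) = 99 + 210 = 309)
b = 309
1/(b - 25413) - 283974 = 1/(309 - 25413) - 283974 = 1/(-25104) - 283974 = -1/25104 - 283974 = -7128883297/25104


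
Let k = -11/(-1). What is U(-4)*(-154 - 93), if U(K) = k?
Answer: -2717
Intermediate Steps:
k = 11 (k = -11*(-1) = 11)
U(K) = 11
U(-4)*(-154 - 93) = 11*(-154 - 93) = 11*(-247) = -2717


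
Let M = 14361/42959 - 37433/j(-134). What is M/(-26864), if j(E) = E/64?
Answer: -51459658091/77321388592 ≈ -0.66553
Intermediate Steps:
j(E) = E/64 (j(E) = E*(1/64) = E/64)
M = 51459658091/2878253 (M = 14361/42959 - 37433/((1/64)*(-134)) = 14361*(1/42959) - 37433/(-67/32) = 14361/42959 - 37433*(-32/67) = 14361/42959 + 1197856/67 = 51459658091/2878253 ≈ 17879.)
M/(-26864) = (51459658091/2878253)/(-26864) = (51459658091/2878253)*(-1/26864) = -51459658091/77321388592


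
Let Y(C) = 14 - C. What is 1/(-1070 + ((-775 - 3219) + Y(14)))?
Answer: -1/5064 ≈ -0.00019747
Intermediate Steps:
1/(-1070 + ((-775 - 3219) + Y(14))) = 1/(-1070 + ((-775 - 3219) + (14 - 1*14))) = 1/(-1070 + (-3994 + (14 - 14))) = 1/(-1070 + (-3994 + 0)) = 1/(-1070 - 3994) = 1/(-5064) = -1/5064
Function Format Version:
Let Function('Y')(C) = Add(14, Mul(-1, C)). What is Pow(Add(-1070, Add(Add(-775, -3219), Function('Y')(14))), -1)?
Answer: Rational(-1, 5064) ≈ -0.00019747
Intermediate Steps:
Pow(Add(-1070, Add(Add(-775, -3219), Function('Y')(14))), -1) = Pow(Add(-1070, Add(Add(-775, -3219), Add(14, Mul(-1, 14)))), -1) = Pow(Add(-1070, Add(-3994, Add(14, -14))), -1) = Pow(Add(-1070, Add(-3994, 0)), -1) = Pow(Add(-1070, -3994), -1) = Pow(-5064, -1) = Rational(-1, 5064)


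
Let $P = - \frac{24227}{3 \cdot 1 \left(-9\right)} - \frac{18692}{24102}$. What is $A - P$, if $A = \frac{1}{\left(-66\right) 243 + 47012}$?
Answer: $- \frac{1003926619057}{1119803022} \approx -896.52$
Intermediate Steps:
$A = \frac{1}{30974}$ ($A = \frac{1}{-16038 + 47012} = \frac{1}{30974} \approx 3.2285 \cdot 10^{-5}$)
$P = \frac{32411915}{36153}$ ($P = - \frac{24227}{3 \left(-9\right)} - \frac{9346}{12051} = - \frac{24227}{-27} - \frac{9346}{12051} = \left(-24227\right) \left(- \frac{1}{27}\right) - \frac{9346}{12051} = \frac{24227}{27} - \frac{9346}{12051} = \frac{32411915}{36153} \approx 896.52$)
$A - P = \frac{1}{30974} - \frac{32411915}{36153} = - \frac{1003926619057}{1119803022}$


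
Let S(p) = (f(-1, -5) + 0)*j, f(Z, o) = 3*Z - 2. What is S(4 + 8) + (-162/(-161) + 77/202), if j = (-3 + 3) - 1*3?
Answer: 532951/32522 ≈ 16.387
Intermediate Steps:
j = -3 (j = 0 - 3 = -3)
f(Z, o) = -2 + 3*Z
S(p) = 15 (S(p) = ((-2 + 3*(-1)) + 0)*(-3) = ((-2 - 3) + 0)*(-3) = (-5 + 0)*(-3) = -5*(-3) = 15)
S(4 + 8) + (-162/(-161) + 77/202) = 15 + (-162/(-161) + 77/202) = 15 + (-162*(-1/161) + 77*(1/202)) = 15 + (162/161 + 77/202) = 15 + 45121/32522 = 532951/32522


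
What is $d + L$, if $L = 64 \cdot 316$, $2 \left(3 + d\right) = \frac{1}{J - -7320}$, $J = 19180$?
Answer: $\frac{1071713001}{53000} \approx 20221.0$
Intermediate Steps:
$d = - \frac{158999}{53000}$ ($d = -3 + \frac{1}{2 \left(19180 - -7320\right)} = -3 + \frac{1}{2 \left(19180 + \left(-660 + 7980\right)\right)} = -3 + \frac{1}{2 \left(19180 + 7320\right)} = -3 + \frac{1}{2 \cdot 26500} = -3 + \frac{1}{2} \cdot \frac{1}{26500} = -3 + \frac{1}{53000} = - \frac{158999}{53000} \approx -3.0$)
$L = 20224$
$d + L = - \frac{158999}{53000} + 20224 = \frac{1071713001}{53000}$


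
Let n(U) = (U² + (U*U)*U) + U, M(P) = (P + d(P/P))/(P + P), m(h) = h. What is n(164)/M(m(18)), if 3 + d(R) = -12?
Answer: 53256048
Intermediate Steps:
d(R) = -15 (d(R) = -3 - 12 = -15)
M(P) = (-15 + P)/(2*P) (M(P) = (P - 15)/(P + P) = (-15 + P)/((2*P)) = (-15 + P)*(1/(2*P)) = (-15 + P)/(2*P))
n(U) = U + U² + U³ (n(U) = (U² + U²*U) + U = (U² + U³) + U = U + U² + U³)
n(164)/M(m(18)) = (164*(1 + 164 + 164²))/(((½)*(-15 + 18)/18)) = (164*(1 + 164 + 26896))/(((½)*(1/18)*3)) = (164*27061)/(1/12) = 4438004*12 = 53256048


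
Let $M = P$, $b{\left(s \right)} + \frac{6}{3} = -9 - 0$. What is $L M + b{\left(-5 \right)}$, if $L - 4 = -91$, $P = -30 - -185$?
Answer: $-13496$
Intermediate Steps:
$P = 155$ ($P = -30 + 185 = 155$)
$b{\left(s \right)} = -11$ ($b{\left(s \right)} = -2 - 9 = -11$)
$L = -87$ ($L = 4 - 91 = -87$)
$M = 155$
$L M + b{\left(-5 \right)} = \left(-87\right) 155 - 11 = -13485 - 11 = -13496$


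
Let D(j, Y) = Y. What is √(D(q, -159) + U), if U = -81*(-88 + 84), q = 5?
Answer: √165 ≈ 12.845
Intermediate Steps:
U = 324 (U = -81*(-4) = 324)
√(D(q, -159) + U) = √(-159 + 324) = √165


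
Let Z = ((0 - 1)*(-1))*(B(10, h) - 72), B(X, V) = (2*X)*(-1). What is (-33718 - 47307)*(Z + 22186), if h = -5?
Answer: -1790166350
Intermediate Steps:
B(X, V) = -2*X
Z = -92 (Z = ((0 - 1)*(-1))*(-2*10 - 72) = (-1*(-1))*(-20 - 72) = 1*(-92) = -92)
(-33718 - 47307)*(Z + 22186) = (-33718 - 47307)*(-92 + 22186) = -81025*22094 = -1790166350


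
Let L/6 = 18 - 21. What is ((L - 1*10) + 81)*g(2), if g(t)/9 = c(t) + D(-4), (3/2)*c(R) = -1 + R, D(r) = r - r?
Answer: 318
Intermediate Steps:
L = -18 (L = 6*(18 - 21) = 6*(-3) = -18)
D(r) = 0
c(R) = -⅔ + 2*R/3 (c(R) = 2*(-1 + R)/3 = -⅔ + 2*R/3)
g(t) = -6 + 6*t (g(t) = 9*((-⅔ + 2*t/3) + 0) = 9*(-⅔ + 2*t/3) = -6 + 6*t)
((L - 1*10) + 81)*g(2) = ((-18 - 1*10) + 81)*(-6 + 6*2) = ((-18 - 10) + 81)*(-6 + 12) = (-28 + 81)*6 = 53*6 = 318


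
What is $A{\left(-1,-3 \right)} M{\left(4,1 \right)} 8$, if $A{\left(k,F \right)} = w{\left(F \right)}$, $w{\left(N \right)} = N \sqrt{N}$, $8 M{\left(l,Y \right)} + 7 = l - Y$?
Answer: $12 i \sqrt{3} \approx 20.785 i$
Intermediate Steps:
$M{\left(l,Y \right)} = - \frac{7}{8} - \frac{Y}{8} + \frac{l}{8}$ ($M{\left(l,Y \right)} = - \frac{7}{8} + \frac{l - Y}{8} = - \frac{7}{8} - \left(- \frac{l}{8} + \frac{Y}{8}\right) = - \frac{7}{8} - \frac{Y}{8} + \frac{l}{8}$)
$w{\left(N \right)} = N^{\frac{3}{2}}$
$A{\left(k,F \right)} = F^{\frac{3}{2}}$
$A{\left(-1,-3 \right)} M{\left(4,1 \right)} 8 = \left(-3\right)^{\frac{3}{2}} \left(- \frac{7}{8} - \frac{1}{8} + \frac{1}{8} \cdot 4\right) 8 = - 3 i \sqrt{3} \left(- \frac{7}{8} - \frac{1}{8} + \frac{1}{2}\right) 8 = - 3 i \sqrt{3} \left(- \frac{1}{2}\right) 8 = \frac{3 i \sqrt{3}}{2} \cdot 8 = 12 i \sqrt{3}$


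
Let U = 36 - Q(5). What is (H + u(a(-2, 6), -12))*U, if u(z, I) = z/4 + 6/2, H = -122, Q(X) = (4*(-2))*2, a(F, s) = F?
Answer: -6214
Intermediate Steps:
Q(X) = -16 (Q(X) = -8*2 = -16)
u(z, I) = 3 + z/4 (u(z, I) = z*(¼) + 6*(½) = z/4 + 3 = 3 + z/4)
U = 52 (U = 36 - 1*(-16) = 36 + 16 = 52)
(H + u(a(-2, 6), -12))*U = (-122 + (3 + (¼)*(-2)))*52 = (-122 + (3 - ½))*52 = (-122 + 5/2)*52 = -239/2*52 = -6214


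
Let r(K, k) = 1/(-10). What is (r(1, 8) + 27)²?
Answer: 72361/100 ≈ 723.61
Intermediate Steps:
r(K, k) = -⅒
(r(1, 8) + 27)² = (-⅒ + 27)² = (269/10)² = 72361/100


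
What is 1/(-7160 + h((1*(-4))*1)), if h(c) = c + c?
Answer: -1/7168 ≈ -0.00013951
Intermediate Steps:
h(c) = 2*c
1/(-7160 + h((1*(-4))*1)) = 1/(-7160 + 2*((1*(-4))*1)) = 1/(-7160 + 2*(-4*1)) = 1/(-7160 + 2*(-4)) = 1/(-7160 - 8) = 1/(-7168) = -1/7168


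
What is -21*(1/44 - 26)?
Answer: 24003/44 ≈ 545.52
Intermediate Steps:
-21*(1/44 - 26) = -21*(-1143/44) = 24003/44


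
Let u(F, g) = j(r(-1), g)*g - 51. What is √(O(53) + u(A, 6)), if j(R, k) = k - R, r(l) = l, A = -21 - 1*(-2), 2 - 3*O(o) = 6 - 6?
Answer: 5*I*√3/3 ≈ 2.8868*I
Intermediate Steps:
O(o) = ⅔ (O(o) = ⅔ - (6 - 6)/3 = ⅔ - ⅓*0 = ⅔ + 0 = ⅔)
A = -19 (A = -21 + 2 = -19)
u(F, g) = -51 + g*(1 + g) (u(F, g) = (g - 1*(-1))*g - 51 = (g + 1)*g - 51 = (1 + g)*g - 51 = g*(1 + g) - 51 = -51 + g*(1 + g))
√(O(53) + u(A, 6)) = √(⅔ + (-51 + 6*(1 + 6))) = √(⅔ + (-51 + 6*7)) = √(⅔ + (-51 + 42)) = √(⅔ - 9) = √(-25/3) = 5*I*√3/3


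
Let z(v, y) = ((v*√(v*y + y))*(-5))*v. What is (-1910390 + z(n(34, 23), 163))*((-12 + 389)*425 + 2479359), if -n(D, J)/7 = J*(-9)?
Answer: -5042634877760 - 138551830149600*√9454 ≈ -1.3477e+16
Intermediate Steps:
n(D, J) = 63*J (n(D, J) = -7*J*(-9) = -(-63)*J = 63*J)
z(v, y) = -5*v²*√(y + v*y) (z(v, y) = ((v*√(y + v*y))*(-5))*v = (-5*v*√(y + v*y))*v = -5*v²*√(y + v*y))
(-1910390 + z(n(34, 23), 163))*((-12 + 389)*425 + 2479359) = (-1910390 - 5*(63*23)²*√(163*(1 + 63*23)))*((-12 + 389)*425 + 2479359) = (-1910390 - 5*1449²*√(163*(1 + 1449)))*(377*425 + 2479359) = (-1910390 - 5*2099601*√(163*1450))*(160225 + 2479359) = (-1910390 - 5*2099601*√236350)*2639584 = (-1910390 - 5*2099601*5*√9454)*2639584 = (-1910390 - 52490025*√9454)*2639584 = -5042634877760 - 138551830149600*√9454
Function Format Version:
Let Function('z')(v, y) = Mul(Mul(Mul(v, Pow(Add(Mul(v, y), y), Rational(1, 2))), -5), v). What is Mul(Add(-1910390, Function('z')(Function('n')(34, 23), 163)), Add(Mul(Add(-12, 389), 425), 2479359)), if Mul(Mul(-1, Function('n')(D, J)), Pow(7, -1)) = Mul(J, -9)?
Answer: Add(-5042634877760, Mul(-138551830149600, Pow(9454, Rational(1, 2)))) ≈ -1.3477e+16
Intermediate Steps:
Function('n')(D, J) = Mul(63, J) (Function('n')(D, J) = Mul(-7, Mul(J, -9)) = Mul(-7, Mul(-9, J)) = Mul(63, J))
Function('z')(v, y) = Mul(-5, Pow(v, 2), Pow(Add(y, Mul(v, y)), Rational(1, 2))) (Function('z')(v, y) = Mul(Mul(Mul(v, Pow(Add(y, Mul(v, y)), Rational(1, 2))), -5), v) = Mul(Mul(-5, v, Pow(Add(y, Mul(v, y)), Rational(1, 2))), v) = Mul(-5, Pow(v, 2), Pow(Add(y, Mul(v, y)), Rational(1, 2))))
Mul(Add(-1910390, Function('z')(Function('n')(34, 23), 163)), Add(Mul(Add(-12, 389), 425), 2479359)) = Mul(Add(-1910390, Mul(-5, Pow(Mul(63, 23), 2), Pow(Mul(163, Add(1, Mul(63, 23))), Rational(1, 2)))), Add(Mul(Add(-12, 389), 425), 2479359)) = Mul(Add(-1910390, Mul(-5, Pow(1449, 2), Pow(Mul(163, Add(1, 1449)), Rational(1, 2)))), Add(Mul(377, 425), 2479359)) = Mul(Add(-1910390, Mul(-5, 2099601, Pow(Mul(163, 1450), Rational(1, 2)))), Add(160225, 2479359)) = Mul(Add(-1910390, Mul(-5, 2099601, Pow(236350, Rational(1, 2)))), 2639584) = Mul(Add(-1910390, Mul(-5, 2099601, Mul(5, Pow(9454, Rational(1, 2))))), 2639584) = Mul(Add(-1910390, Mul(-52490025, Pow(9454, Rational(1, 2)))), 2639584) = Add(-5042634877760, Mul(-138551830149600, Pow(9454, Rational(1, 2))))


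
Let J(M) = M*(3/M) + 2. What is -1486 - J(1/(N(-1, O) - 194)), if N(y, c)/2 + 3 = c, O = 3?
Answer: -1491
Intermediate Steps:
N(y, c) = -6 + 2*c
J(M) = 5 (J(M) = 3 + 2 = 5)
-1486 - J(1/(N(-1, O) - 194)) = -1486 - 1*5 = -1486 - 5 = -1491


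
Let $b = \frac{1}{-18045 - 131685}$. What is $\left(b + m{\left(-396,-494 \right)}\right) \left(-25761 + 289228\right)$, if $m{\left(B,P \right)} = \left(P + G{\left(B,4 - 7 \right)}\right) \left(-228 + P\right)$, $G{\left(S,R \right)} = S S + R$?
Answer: $- \frac{4452295866465306847}{149730} \approx -2.9736 \cdot 10^{13}$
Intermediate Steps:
$G{\left(S,R \right)} = R + S^{2}$ ($G{\left(S,R \right)} = S^{2} + R = R + S^{2}$)
$m{\left(B,P \right)} = \left(-228 + P\right) \left(-3 + P + B^{2}\right)$ ($m{\left(B,P \right)} = \left(P + \left(\left(4 - 7\right) + B^{2}\right)\right) \left(-228 + P\right) = \left(P + \left(-3 + B^{2}\right)\right) \left(-228 + P\right) = \left(-3 + P + B^{2}\right) \left(-228 + P\right) = \left(-228 + P\right) \left(-3 + P + B^{2}\right)$)
$b = - \frac{1}{149730}$ ($b = \frac{1}{-149730} = - \frac{1}{149730} \approx -6.6787 \cdot 10^{-6}$)
$\left(b + m{\left(-396,-494 \right)}\right) \left(-25761 + 289228\right) = \left(- \frac{1}{149730} - \left(-114798 - 244036 + 113221152\right)\right) \left(-25761 + 289228\right) = \left(- \frac{1}{149730} + \left(684 + 244036 + 114114 - 35754048 - 77467104\right)\right) 263467 = \left(- \frac{1}{149730} - 112862318\right) 263467 = \left(- \frac{16898874874141}{149730}\right) 263467 = - \frac{4452295866465306847}{149730}$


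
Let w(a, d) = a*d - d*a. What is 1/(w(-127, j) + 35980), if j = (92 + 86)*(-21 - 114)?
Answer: 1/35980 ≈ 2.7793e-5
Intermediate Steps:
j = -24030 (j = 178*(-135) = -24030)
w(a, d) = 0 (w(a, d) = a*d - a*d = 0)
1/(w(-127, j) + 35980) = 1/(0 + 35980) = 1/35980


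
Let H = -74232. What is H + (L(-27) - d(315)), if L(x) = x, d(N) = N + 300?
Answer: -74874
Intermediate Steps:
d(N) = 300 + N
H + (L(-27) - d(315)) = -74232 + (-27 - (300 + 315)) = -74232 + (-27 - 1*615) = -74232 + (-27 - 615) = -74232 - 642 = -74874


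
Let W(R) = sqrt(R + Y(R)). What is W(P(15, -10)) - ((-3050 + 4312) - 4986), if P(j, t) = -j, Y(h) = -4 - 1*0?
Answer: 3724 + I*sqrt(19) ≈ 3724.0 + 4.3589*I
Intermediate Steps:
Y(h) = -4 (Y(h) = -4 + 0 = -4)
W(R) = sqrt(-4 + R) (W(R) = sqrt(R - 4) = sqrt(-4 + R))
W(P(15, -10)) - ((-3050 + 4312) - 4986) = sqrt(-4 - 1*15) - ((-3050 + 4312) - 4986) = sqrt(-4 - 15) - (1262 - 4986) = sqrt(-19) - 1*(-3724) = I*sqrt(19) + 3724 = 3724 + I*sqrt(19)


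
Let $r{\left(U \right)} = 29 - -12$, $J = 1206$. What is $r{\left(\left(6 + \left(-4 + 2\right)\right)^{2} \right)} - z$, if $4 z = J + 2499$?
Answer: $- \frac{3541}{4} \approx -885.25$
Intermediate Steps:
$z = \frac{3705}{4}$ ($z = \frac{1206 + 2499}{4} = \frac{1}{4} \cdot 3705 = \frac{3705}{4} \approx 926.25$)
$r{\left(U \right)} = 41$ ($r{\left(U \right)} = 29 + 12 = 41$)
$r{\left(\left(6 + \left(-4 + 2\right)\right)^{2} \right)} - z = 41 - \frac{3705}{4} = - \frac{3541}{4}$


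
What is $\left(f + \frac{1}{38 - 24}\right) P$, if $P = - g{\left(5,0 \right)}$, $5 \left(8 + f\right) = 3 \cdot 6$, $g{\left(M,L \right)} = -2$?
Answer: $- \frac{303}{35} \approx -8.6571$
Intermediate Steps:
$f = - \frac{22}{5}$ ($f = -8 + \frac{3 \cdot 6}{5} = -8 + \frac{1}{5} \cdot 18 = -8 + \frac{18}{5} = - \frac{22}{5} \approx -4.4$)
$P = 2$ ($P = \left(-1\right) \left(-2\right) = 2$)
$\left(f + \frac{1}{38 - 24}\right) P = \left(- \frac{22}{5} + \frac{1}{38 - 24}\right) 2 = \left(- \frac{22}{5} + \frac{1}{14}\right) 2 = \left(- \frac{303}{70}\right) 2 = - \frac{303}{35}$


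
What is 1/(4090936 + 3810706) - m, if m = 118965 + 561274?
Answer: -5375005052437/7901642 ≈ -6.8024e+5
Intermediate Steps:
m = 680239
1/(4090936 + 3810706) - m = 1/(4090936 + 3810706) - 1*680239 = 1/7901642 - 680239 = -5375005052437/7901642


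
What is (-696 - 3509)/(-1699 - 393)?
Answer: 4205/2092 ≈ 2.0100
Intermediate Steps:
(-696 - 3509)/(-1699 - 393) = -4205/(-2092) = -4205*(-1/2092) = 4205/2092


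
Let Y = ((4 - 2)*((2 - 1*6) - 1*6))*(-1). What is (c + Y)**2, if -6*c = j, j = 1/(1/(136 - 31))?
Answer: 25/4 ≈ 6.2500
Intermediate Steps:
j = 105 (j = 1/(1/105) = 105)
c = -35/2 (c = -1/6*105 = -35/2 ≈ -17.500)
Y = 20 (Y = (2*((2 - 6) - 6))*(-1) = (2*(-4 - 6))*(-1) = (2*(-10))*(-1) = -20*(-1) = 20)
(c + Y)**2 = (-35/2 + 20)**2 = (5/2)**2 = 25/4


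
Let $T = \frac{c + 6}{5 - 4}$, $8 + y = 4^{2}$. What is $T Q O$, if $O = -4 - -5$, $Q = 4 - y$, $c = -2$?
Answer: $-16$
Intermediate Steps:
$y = 8$ ($y = -8 + 4^{2} = -8 + 16 = 8$)
$Q = -4$ ($Q = 4 - 8 = -4$)
$T = 4$ ($T = \frac{-2 + 6}{5 - 4} = \frac{4}{1} = 4 \cdot 1 = 4$)
$O = 1$ ($O = -4 + 5 = 1$)
$T Q O = 4 \left(-4\right) 1 = \left(-16\right) 1 = -16$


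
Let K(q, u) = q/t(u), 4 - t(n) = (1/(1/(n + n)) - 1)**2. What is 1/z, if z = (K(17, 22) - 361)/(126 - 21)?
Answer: -193725/666062 ≈ -0.29085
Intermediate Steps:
t(n) = 4 - (-1 + 2*n)**2 (t(n) = 4 - (1/(1/(n + n)) - 1)**2 = 4 - (1/(1/(2*n)) - 1)**2 = 4 - (2*n - 1)**2 = 4 - (-1 + 2*n)**2)
K(q, u) = q/(4 - (-1 + 2*u)**2)
z = -666062/193725 (z = (-1*17/(-4 + (-1 + 2*22)**2) - 361)/(126 - 21) = (-1*17/(-4 + (-1 + 44)**2) - 361)/105 = (-1*17/(-4 + 43**2) - 361)*(1/105) = (-1*17/(-4 + 1849) - 361)*(1/105) = (-1*17/1845 - 361)*(1/105) = (-1*17*1/1845 - 361)*(1/105) = (-17/1845 - 361)*(1/105) = -666062/1845*1/105 = -666062/193725 ≈ -3.4382)
1/z = 1/(-666062/193725) = -193725/666062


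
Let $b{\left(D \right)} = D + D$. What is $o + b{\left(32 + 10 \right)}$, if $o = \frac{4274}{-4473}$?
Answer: $\frac{371458}{4473} \approx 83.044$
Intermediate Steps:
$b{\left(D \right)} = 2 D$
$o = - \frac{4274}{4473}$ ($o = 4274 \left(- \frac{1}{4473}\right) = - \frac{4274}{4473} \approx -0.95551$)
$o + b{\left(32 + 10 \right)} = - \frac{4274}{4473} + 2 \left(32 + 10\right) = - \frac{4274}{4473} + 2 \cdot 42 = - \frac{4274}{4473} + 84 = \frac{371458}{4473}$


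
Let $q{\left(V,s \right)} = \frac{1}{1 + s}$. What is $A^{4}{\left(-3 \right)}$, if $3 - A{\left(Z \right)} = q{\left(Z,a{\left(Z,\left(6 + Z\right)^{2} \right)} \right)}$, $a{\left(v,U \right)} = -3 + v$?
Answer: $\frac{65536}{625} \approx 104.86$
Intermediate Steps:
$A{\left(Z \right)} = 3 - \frac{1}{-2 + Z}$ ($A{\left(Z \right)} = 3 - \frac{1}{1 + \left(-3 + Z\right)} = 3 - \frac{1}{-2 + Z}$)
$A^{4}{\left(-3 \right)} = \left(\frac{-7 + 3 \left(-3\right)}{-2 - 3}\right)^{4} = \left(\frac{-7 - 9}{-5}\right)^{4} = \left(\left(- \frac{1}{5}\right) \left(-16\right)\right)^{4} = \left(\frac{16}{5}\right)^{4} = \frac{65536}{625}$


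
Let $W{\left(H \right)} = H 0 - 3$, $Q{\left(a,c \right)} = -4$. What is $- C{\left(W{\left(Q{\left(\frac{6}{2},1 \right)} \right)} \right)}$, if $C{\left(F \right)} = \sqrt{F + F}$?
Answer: $- i \sqrt{6} \approx - 2.4495 i$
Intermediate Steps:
$W{\left(H \right)} = -3$ ($W{\left(H \right)} = 0 - 3 = -3$)
$C{\left(F \right)} = \sqrt{2} \sqrt{F}$ ($C{\left(F \right)} = \sqrt{2 F} = \sqrt{2} \sqrt{F}$)
$- C{\left(W{\left(Q{\left(\frac{6}{2},1 \right)} \right)} \right)} = - \sqrt{2} \sqrt{-3} = - \sqrt{2} i \sqrt{3} = - i \sqrt{6}$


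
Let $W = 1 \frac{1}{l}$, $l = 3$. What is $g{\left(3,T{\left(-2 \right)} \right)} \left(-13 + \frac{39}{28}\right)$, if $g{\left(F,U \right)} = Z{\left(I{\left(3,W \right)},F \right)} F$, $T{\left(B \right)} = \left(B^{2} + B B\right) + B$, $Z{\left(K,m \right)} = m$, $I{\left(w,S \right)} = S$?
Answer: $- \frac{2925}{28} \approx -104.46$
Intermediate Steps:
$W = \frac{1}{3}$ ($W = 1 \cdot \frac{1}{3} = \frac{1}{3} \approx 0.33333$)
$T{\left(B \right)} = B + 2 B^{2}$ ($T{\left(B \right)} = \left(B^{2} + B^{2}\right) + B = 2 B^{2} + B = B + 2 B^{2}$)
$g{\left(F,U \right)} = F^{2}$ ($g{\left(F,U \right)} = F F = F^{2}$)
$g{\left(3,T{\left(-2 \right)} \right)} \left(-13 + \frac{39}{28}\right) = 3^{2} \left(-13 + \frac{39}{28}\right) = 9 \left(-13 + 39 \cdot \frac{1}{28}\right) = 9 \left(-13 + \frac{39}{28}\right) = 9 \left(- \frac{325}{28}\right) = - \frac{2925}{28}$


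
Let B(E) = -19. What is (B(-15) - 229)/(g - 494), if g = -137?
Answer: 248/631 ≈ 0.39303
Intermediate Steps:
(B(-15) - 229)/(g - 494) = (-19 - 229)/(-137 - 494) = -248/(-631) = -248*(-1/631) = 248/631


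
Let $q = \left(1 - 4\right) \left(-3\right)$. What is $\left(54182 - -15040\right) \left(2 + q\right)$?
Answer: $761442$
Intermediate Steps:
$q = 9$ ($q = \left(-3\right) \left(-3\right) = 9$)
$\left(54182 - -15040\right) \left(2 + q\right) = \left(54182 - -15040\right) \left(2 + 9\right) = \left(54182 + 15040\right) 11 = 69222 \cdot 11 = 761442$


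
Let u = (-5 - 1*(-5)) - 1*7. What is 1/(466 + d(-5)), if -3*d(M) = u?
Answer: 3/1405 ≈ 0.0021352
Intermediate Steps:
u = -7 (u = (-5 + 5) - 7 = 0 - 7 = -7)
d(M) = 7/3 (d(M) = -⅓*(-7) = 7/3)
1/(466 + d(-5)) = 1/(466 + 7/3) = 1/(1405/3) = 3/1405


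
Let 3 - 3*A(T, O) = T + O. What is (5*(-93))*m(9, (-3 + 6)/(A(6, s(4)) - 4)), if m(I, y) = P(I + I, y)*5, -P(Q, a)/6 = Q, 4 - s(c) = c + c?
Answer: 251100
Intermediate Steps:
s(c) = 4 - 2*c (s(c) = 4 - (c + c) = 4 - 2*c)
P(Q, a) = -6*Q
A(T, O) = 1 - O/3 - T/3 (A(T, O) = 1 - (T + O)/3 = 1 - (O + T)/3 = 1 + (-O/3 - T/3) = 1 - O/3 - T/3)
m(I, y) = -60*I (m(I, y) = -6*(I + I)*5 = -12*I*5 = -60*I)
(5*(-93))*m(9, (-3 + 6)/(A(6, s(4)) - 4)) = (5*(-93))*(-60*9) = -465*(-540) = 251100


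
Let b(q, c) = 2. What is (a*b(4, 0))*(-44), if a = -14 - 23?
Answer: 3256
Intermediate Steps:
a = -37
(a*b(4, 0))*(-44) = -37*2*(-44) = -74*(-44) = 3256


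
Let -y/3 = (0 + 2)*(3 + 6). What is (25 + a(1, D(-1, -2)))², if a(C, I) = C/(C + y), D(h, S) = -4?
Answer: 1752976/2809 ≈ 624.06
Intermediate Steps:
y = -54 (y = -3*(0 + 2)*(3 + 6) = -6*9 = -3*18 = -54)
a(C, I) = C/(-54 + C) (a(C, I) = C/(C - 54) = C/(-54 + C))
(25 + a(1, D(-1, -2)))² = (25 + 1/(-54 + 1))² = (25 + 1/(-53))² = (25 + 1*(-1/53))² = (25 - 1/53)² = (1324/53)² = 1752976/2809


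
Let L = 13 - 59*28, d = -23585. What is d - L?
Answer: -21946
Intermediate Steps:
L = -1639 (L = 13 - 1652 = -1639)
d - L = -23585 - 1*(-1639) = -23585 + 1639 = -21946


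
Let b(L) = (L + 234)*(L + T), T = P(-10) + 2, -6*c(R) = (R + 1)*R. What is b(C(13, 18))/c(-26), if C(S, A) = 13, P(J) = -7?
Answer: -456/25 ≈ -18.240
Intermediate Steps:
c(R) = -R*(1 + R)/6 (c(R) = -(R + 1)*R/6 = -(1 + R)*R/6 = -R*(1 + R)/6)
T = -5 (T = -7 + 2 = -5)
b(L) = (-5 + L)*(234 + L) (b(L) = (L + 234)*(L - 5) = (234 + L)*(-5 + L) = (-5 + L)*(234 + L))
b(C(13, 18))/c(-26) = (-1170 + 13² + 229*13)/((-⅙*(-26)*(1 - 26))) = (-1170 + 169 + 2977)/((-⅙*(-26)*(-25))) = 1976/(-325/3) = 1976*(-3/325) = -456/25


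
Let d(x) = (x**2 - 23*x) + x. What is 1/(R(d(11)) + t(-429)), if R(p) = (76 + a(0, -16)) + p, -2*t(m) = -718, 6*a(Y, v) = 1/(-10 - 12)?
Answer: 132/41447 ≈ 0.0031848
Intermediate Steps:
a(Y, v) = -1/132 (a(Y, v) = 1/(6*(-10 - 12)) = (1/6)/(-22) = (1/6)*(-1/22) = -1/132)
t(m) = 359 (t(m) = -1/2*(-718) = 359)
d(x) = x**2 - 22*x
R(p) = 10031/132 + p (R(p) = (76 - 1/132) + p = 10031/132 + p)
1/(R(d(11)) + t(-429)) = 1/((10031/132 + 11*(-22 + 11)) + 359) = 1/((10031/132 + 11*(-11)) + 359) = 1/((10031/132 - 121) + 359) = 1/(-5941/132 + 359) = 1/(41447/132) = 132/41447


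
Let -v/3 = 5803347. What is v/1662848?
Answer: -1582731/151168 ≈ -10.470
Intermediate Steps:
v = -17410041 (v = -3*5803347 = -17410041)
v/1662848 = -17410041/1662848 = -17410041*1/1662848 = -1582731/151168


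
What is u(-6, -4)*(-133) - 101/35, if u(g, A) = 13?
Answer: -60616/35 ≈ -1731.9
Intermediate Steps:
u(-6, -4)*(-133) - 101/35 = 13*(-133) - 101/35 = -1729 - 101*1/35 = -1729 - 101/35 = -60616/35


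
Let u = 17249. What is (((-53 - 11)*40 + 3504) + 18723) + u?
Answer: 36916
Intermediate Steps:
(((-53 - 11)*40 + 3504) + 18723) + u = (((-53 - 11)*40 + 3504) + 18723) + 17249 = ((-64*40 + 3504) + 18723) + 17249 = ((-2560 + 3504) + 18723) + 17249 = (944 + 18723) + 17249 = 19667 + 17249 = 36916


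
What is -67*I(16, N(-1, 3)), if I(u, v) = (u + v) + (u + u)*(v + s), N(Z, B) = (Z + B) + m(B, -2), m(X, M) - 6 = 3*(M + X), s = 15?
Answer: -57553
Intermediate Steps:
m(X, M) = 6 + 3*M + 3*X (m(X, M) = 6 + 3*(M + X) = 6 + (3*M + 3*X) = 6 + 3*M + 3*X)
N(Z, B) = Z + 4*B (N(Z, B) = (Z + B) + (6 + 3*(-2) + 3*B) = (B + Z) + (6 - 6 + 3*B) = (B + Z) + 3*B = Z + 4*B)
I(u, v) = u + v + 2*u*(15 + v) (I(u, v) = (u + v) + (u + u)*(v + 15) = (u + v) + (2*u)*(15 + v) = (u + v) + 2*u*(15 + v) = u + v + 2*u*(15 + v))
-67*I(16, N(-1, 3)) = -67*((-1 + 4*3) + 31*16 + 2*16*(-1 + 4*3)) = -67*((-1 + 12) + 496 + 2*16*(-1 + 12)) = -67*(11 + 496 + 2*16*11) = -67*(11 + 496 + 352) = -67*859 = -57553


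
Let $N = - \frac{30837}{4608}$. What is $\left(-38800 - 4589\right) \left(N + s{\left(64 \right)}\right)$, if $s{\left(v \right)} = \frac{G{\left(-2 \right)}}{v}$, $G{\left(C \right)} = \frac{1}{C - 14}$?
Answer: $\frac{297373743}{1024} \approx 2.904 \cdot 10^{5}$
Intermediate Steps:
$G{\left(C \right)} = \frac{1}{-14 + C}$
$N = - \frac{10279}{1536}$ ($N = \left(-30837\right) \frac{1}{4608} = - \frac{10279}{1536} \approx -6.6921$)
$s{\left(v \right)} = - \frac{1}{16 v}$ ($s{\left(v \right)} = \frac{1}{\left(-14 - 2\right) v} = \frac{1}{\left(-16\right) v} = - \frac{1}{16 v}$)
$\left(-38800 - 4589\right) \left(N + s{\left(64 \right)}\right) = \left(-38800 - 4589\right) \left(- \frac{10279}{1536} - \frac{1}{16 \cdot 64}\right) = - 43389 \left(- \frac{10279}{1536} - \frac{1}{1024}\right) = \left(-43389\right) \left(- \frac{20561}{3072}\right) = \frac{297373743}{1024}$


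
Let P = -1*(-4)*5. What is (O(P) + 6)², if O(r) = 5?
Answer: 121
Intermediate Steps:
P = 20 (P = 4*5 = 20)
(O(P) + 6)² = (5 + 6)² = 11² = 121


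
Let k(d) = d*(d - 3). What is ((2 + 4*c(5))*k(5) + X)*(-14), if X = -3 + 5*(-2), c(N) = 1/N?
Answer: -210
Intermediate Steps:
k(d) = d*(-3 + d)
X = -13 (X = -3 - 10 = -13)
((2 + 4*c(5))*k(5) + X)*(-14) = ((2 + 4/5)*(5*(-3 + 5)) - 13)*(-14) = ((2 + 4*(⅕))*(5*2) - 13)*(-14) = ((2 + ⅘)*10 - 13)*(-14) = ((14/5)*10 - 13)*(-14) = (28 - 13)*(-14) = 15*(-14) = -210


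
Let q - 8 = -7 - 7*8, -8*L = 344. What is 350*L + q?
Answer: -15105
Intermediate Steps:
L = -43 (L = -1/8*344 = -43)
q = -55 (q = 8 + (-7 - 7*8) = 8 + (-7 - 56) = 8 - 63 = -55)
350*L + q = 350*(-43) - 55 = -15050 - 55 = -15105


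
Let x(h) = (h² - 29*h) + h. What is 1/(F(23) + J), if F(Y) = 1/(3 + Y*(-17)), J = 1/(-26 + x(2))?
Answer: -15132/233 ≈ -64.944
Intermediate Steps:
x(h) = h² - 28*h
J = -1/78 (J = 1/(-26 + 2*(-28 + 2)) = 1/(-26 + 2*(-26)) = 1/(-26 - 52) = 1/(-78) = -1/78 ≈ -0.012821)
F(Y) = 1/(3 - 17*Y)
1/(F(23) + J) = 1/(-1/(-3 + 17*23) - 1/78) = 1/(-1/(-3 + 391) - 1/78) = 1/(-1/388 - 1/78) = 1/(-233/15132) = -15132/233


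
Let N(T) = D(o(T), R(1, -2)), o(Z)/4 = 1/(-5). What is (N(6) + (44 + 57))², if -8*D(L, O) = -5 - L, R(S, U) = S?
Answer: 16491721/1600 ≈ 10307.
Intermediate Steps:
o(Z) = -⅘ (o(Z) = 4/(-5) = 4*(-⅕) = -⅘)
D(L, O) = 5/8 + L/8 (D(L, O) = -(-5 - L)/8 = 5/8 + L/8)
N(T) = 21/40 (N(T) = 5/8 + (⅛)*(-⅘) = 5/8 - ⅒ = 21/40)
(N(6) + (44 + 57))² = (21/40 + (44 + 57))² = (21/40 + 101)² = (4061/40)² = 16491721/1600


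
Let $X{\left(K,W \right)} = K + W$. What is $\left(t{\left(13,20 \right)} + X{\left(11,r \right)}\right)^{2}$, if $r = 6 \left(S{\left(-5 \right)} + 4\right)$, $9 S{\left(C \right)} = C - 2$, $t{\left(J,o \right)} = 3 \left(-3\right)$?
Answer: $\frac{4096}{9} \approx 455.11$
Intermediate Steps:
$t{\left(J,o \right)} = -9$
$S{\left(C \right)} = - \frac{2}{9} + \frac{C}{9}$ ($S{\left(C \right)} = \frac{C - 2}{9} = \frac{-2 + C}{9} = - \frac{2}{9} + \frac{C}{9}$)
$r = \frac{58}{3}$ ($r = 6 \left(\left(- \frac{2}{9} + \frac{1}{9} \left(-5\right)\right) + 4\right) = 6 \left(\left(- \frac{2}{9} - \frac{5}{9}\right) + 4\right) = 6 \left(- \frac{7}{9} + 4\right) = 6 \cdot \frac{29}{9} = \frac{58}{3} \approx 19.333$)
$\left(t{\left(13,20 \right)} + X{\left(11,r \right)}\right)^{2} = \left(-9 + \left(11 + \frac{58}{3}\right)\right)^{2} = \left(-9 + \frac{91}{3}\right)^{2} = \left(\frac{64}{3}\right)^{2} = \frac{4096}{9}$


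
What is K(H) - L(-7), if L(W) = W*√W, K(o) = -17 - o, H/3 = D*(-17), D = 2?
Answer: 85 + 7*I*√7 ≈ 85.0 + 18.52*I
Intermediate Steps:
H = -102 (H = 3*(2*(-17)) = 3*(-34) = -102)
L(W) = W^(3/2)
K(H) - L(-7) = (-17 - 1*(-102)) - (-7)^(3/2) = (-17 + 102) - (-7)*I*√7 = 85 + 7*I*√7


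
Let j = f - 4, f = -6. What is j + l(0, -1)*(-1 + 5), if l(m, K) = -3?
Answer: -22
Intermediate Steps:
j = -10 (j = -6 - 4 = -10)
j + l(0, -1)*(-1 + 5) = -10 - 3*(-1 + 5) = -10 - 3*4 = -10 - 12 = -22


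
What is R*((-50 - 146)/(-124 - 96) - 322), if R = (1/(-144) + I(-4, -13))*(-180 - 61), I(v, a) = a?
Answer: -2657350591/2640 ≈ -1.0066e+6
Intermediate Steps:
R = 451393/144 (R = (1/(-144) - 13)*(-180 - 61) = (-1/144 - 13)*(-241) = -1873/144*(-241) = 451393/144 ≈ 3134.7)
R*((-50 - 146)/(-124 - 96) - 322) = 451393*((-50 - 146)/(-124 - 96) - 322)/144 = 451393*(-196/(-220) - 322)/144 = 451393*(-196*(-1/220) - 322)/144 = 451393*(49/55 - 322)/144 = (451393/144)*(-17661/55) = -2657350591/2640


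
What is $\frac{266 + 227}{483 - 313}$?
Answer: $\frac{29}{10} \approx 2.9$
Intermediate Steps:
$\frac{266 + 227}{483 - 313} = \frac{493}{170} = 493 \cdot \frac{1}{170} = \frac{29}{10}$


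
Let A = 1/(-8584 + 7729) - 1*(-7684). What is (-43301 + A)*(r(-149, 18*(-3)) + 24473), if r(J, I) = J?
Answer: -246909161888/285 ≈ -8.6635e+8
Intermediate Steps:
A = 6569819/855 (A = 1/(-855) + 7684 = -1/855 + 7684 = 6569819/855 ≈ 7684.0)
(-43301 + A)*(r(-149, 18*(-3)) + 24473) = (-43301 + 6569819/855)*(-149 + 24473) = -30452536/855*24324 = -246909161888/285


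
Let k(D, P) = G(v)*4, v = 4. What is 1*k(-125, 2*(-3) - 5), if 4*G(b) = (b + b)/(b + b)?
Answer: 1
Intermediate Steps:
G(b) = ¼ (G(b) = ((b + b)/(b + b))/4 = ((2*b)/((2*b)))/4 = ((2*b)*(1/(2*b)))/4 = (¼)*1 = ¼)
k(D, P) = 1 (k(D, P) = (¼)*4 = 1)
1*k(-125, 2*(-3) - 5) = 1*1 = 1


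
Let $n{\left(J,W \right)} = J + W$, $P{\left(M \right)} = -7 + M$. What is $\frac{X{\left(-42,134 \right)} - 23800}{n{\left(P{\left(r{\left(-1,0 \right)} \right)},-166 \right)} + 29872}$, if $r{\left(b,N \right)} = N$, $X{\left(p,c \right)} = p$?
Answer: $- \frac{23842}{29699} \approx -0.80279$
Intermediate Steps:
$\frac{X{\left(-42,134 \right)} - 23800}{n{\left(P{\left(r{\left(-1,0 \right)} \right)},-166 \right)} + 29872} = \frac{-42 - 23800}{\left(\left(-7 + 0\right) - 166\right) + 29872} = - \frac{23842}{\left(-7 - 166\right) + 29872} = - \frac{23842}{-173 + 29872} = - \frac{23842}{29699}$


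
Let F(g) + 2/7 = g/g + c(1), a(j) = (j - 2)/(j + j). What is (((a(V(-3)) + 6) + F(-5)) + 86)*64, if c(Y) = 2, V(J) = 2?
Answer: 42432/7 ≈ 6061.7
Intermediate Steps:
a(j) = (-2 + j)/(2*j) (a(j) = (-2 + j)/((2*j)) = (-2 + j)*(1/(2*j)) = (-2 + j)/(2*j))
F(g) = 19/7 (F(g) = -2/7 + (g/g + 2) = -2/7 + (1 + 2) = -2/7 + 3 = 19/7)
(((a(V(-3)) + 6) + F(-5)) + 86)*64 = ((((½)*(-2 + 2)/2 + 6) + 19/7) + 86)*64 = ((((½)*(½)*0 + 6) + 19/7) + 86)*64 = (((0 + 6) + 19/7) + 86)*64 = ((6 + 19/7) + 86)*64 = (61/7 + 86)*64 = (663/7)*64 = 42432/7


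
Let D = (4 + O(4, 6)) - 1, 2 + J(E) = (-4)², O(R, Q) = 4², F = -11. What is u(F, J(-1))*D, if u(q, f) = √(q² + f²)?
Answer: 19*√317 ≈ 338.29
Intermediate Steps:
O(R, Q) = 16
J(E) = 14 (J(E) = -2 + (-4)² = -2 + 16 = 14)
u(q, f) = √(f² + q²)
D = 19 (D = (4 + 16) - 1 = 20 - 1 = 19)
u(F, J(-1))*D = √(14² + (-11)²)*19 = √(196 + 121)*19 = √317*19 = 19*√317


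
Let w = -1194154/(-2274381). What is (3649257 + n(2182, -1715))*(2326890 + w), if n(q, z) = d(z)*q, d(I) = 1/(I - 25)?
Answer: 8401033708778287955378/989355735 ≈ 8.4914e+12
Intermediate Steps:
d(I) = 1/(-25 + I)
n(q, z) = q/(-25 + z)
w = 1194154/2274381 (w = -1194154*(-1/2274381) = 1194154/2274381 ≈ 0.52505)
(3649257 + n(2182, -1715))*(2326890 + w) = (3649257 + 2182/(-25 - 1715))*(2326890 + 1194154/2274381) = (3649257 + 2182/(-1740))*(5292235599244/2274381) = (3649257 + 2182*(-1/1740))*(5292235599244/2274381) = (3649257 - 1091/870)*(5292235599244/2274381) = (3174852499/870)*(5292235599244/2274381) = 8401033708778287955378/989355735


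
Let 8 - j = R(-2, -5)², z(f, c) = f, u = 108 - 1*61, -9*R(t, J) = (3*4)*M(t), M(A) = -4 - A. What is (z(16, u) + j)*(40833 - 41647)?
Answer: -123728/9 ≈ -13748.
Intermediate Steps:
R(t, J) = 16/3 + 4*t/3 (R(t, J) = -3*4*(-4 - t)/9 = -4*(-4 - t)/3 = -(-48 - 12*t)/9 = 16/3 + 4*t/3)
u = 47 (u = 108 - 61 = 47)
j = 8/9 (j = 8 - (16/3 + (4/3)*(-2))² = 8 - (16/3 - 8/3)² = 8 - (8/3)² = 8 - 1*64/9 = 8 - 64/9 = 8/9 ≈ 0.88889)
(z(16, u) + j)*(40833 - 41647) = (16 + 8/9)*(40833 - 41647) = (152/9)*(-814) = -123728/9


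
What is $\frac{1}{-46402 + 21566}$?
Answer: $- \frac{1}{24836} \approx -4.0264 \cdot 10^{-5}$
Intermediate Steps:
$\frac{1}{-46402 + 21566} = \frac{1}{-24836} = - \frac{1}{24836}$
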